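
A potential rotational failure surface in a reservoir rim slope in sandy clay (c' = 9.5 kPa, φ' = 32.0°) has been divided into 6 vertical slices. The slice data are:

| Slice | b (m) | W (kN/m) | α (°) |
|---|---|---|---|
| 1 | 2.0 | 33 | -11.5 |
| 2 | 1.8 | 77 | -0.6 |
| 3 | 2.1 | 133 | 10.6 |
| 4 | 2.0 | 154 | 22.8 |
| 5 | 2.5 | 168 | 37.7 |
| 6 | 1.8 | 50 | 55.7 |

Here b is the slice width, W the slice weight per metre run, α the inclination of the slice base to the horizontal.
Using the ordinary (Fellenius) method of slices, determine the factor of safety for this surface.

FS = 2.16

Ordinary method of slices: FS = Σ[c'·Δl_i + (W_i cosα_i)·tanφ'] / Σ W_i sinα_i, with Δl_i = b_i / cosα_i.
Slice 1: Δl = 2.0/cos(-11.5°) = 2.041 m; N'_1 = 33·cos(-11.5°) = 32.3; c'Δl = 19.39; W sinα = -6.6
Slice 2: Δl = 1.8/cos(-0.6°) = 1.800 m; N'_2 = 77·cos(-0.6°) = 77.0; c'Δl = 17.10; W sinα = -0.8
Slice 3: Δl = 2.1/cos10.6° = 2.136 m; N'_3 = 133·cos10.6° = 130.7; c'Δl = 20.30; W sinα = 24.5
Slice 4: Δl = 2.0/cos22.8° = 2.170 m; N'_4 = 154·cos22.8° = 142.0; c'Δl = 20.61; W sinα = 59.7
Slice 5: Δl = 2.5/cos37.7° = 3.160 m; N'_5 = 168·cos37.7° = 132.9; c'Δl = 30.02; W sinα = 102.7
Slice 6: Δl = 1.8/cos55.7° = 3.194 m; N'_6 = 50·cos55.7° = 28.2; c'Δl = 30.34; W sinα = 41.3
Σc'Δl = 137.8 kN/m; ΣN' = 543.1 kN/m; ΣW sinα = 220.8 kN/m
Resisting = 137.8 + 543.1·tan32.0° = 137.8 + 339.4 = 477.1 kN/m
FS = 477.1 / 220.8 = 2.161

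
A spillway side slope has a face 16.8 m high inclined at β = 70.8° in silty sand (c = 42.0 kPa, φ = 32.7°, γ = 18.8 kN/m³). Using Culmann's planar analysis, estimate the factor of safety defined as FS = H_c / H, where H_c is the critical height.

FS = 1.98

H_c = (4c/γ) · sinβ cosφ / [1 − cos(β − φ)]
    = (4·42.0/18.8) · sin70.8°·cos32.7° / [1 − cos38.1°]
    = 8.936 · 0.7947 / 0.2131 = 33.33 m
FS = H_c / H = 33.33 / 16.8 = 1.984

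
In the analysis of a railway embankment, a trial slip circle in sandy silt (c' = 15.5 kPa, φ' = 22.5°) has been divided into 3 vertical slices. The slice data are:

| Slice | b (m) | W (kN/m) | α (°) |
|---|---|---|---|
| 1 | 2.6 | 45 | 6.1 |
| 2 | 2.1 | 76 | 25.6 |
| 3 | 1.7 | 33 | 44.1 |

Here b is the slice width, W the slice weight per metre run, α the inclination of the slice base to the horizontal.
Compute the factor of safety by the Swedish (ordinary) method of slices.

Ordinary method of slices: FS = Σ[c'·Δl_i + (W_i cosα_i)·tanφ'] / Σ W_i sinα_i, with Δl_i = b_i / cosα_i.
Slice 1: Δl = 2.6/cos6.1° = 2.615 m; N'_1 = 45·cos6.1° = 44.7; c'Δl = 40.53; W sinα = 4.8
Slice 2: Δl = 2.1/cos25.6° = 2.329 m; N'_2 = 76·cos25.6° = 68.5; c'Δl = 36.09; W sinα = 32.8
Slice 3: Δl = 1.7/cos44.1° = 2.367 m; N'_3 = 33·cos44.1° = 23.7; c'Δl = 36.69; W sinα = 23.0
Σc'Δl = 113.3 kN/m; ΣN' = 137.0 kN/m; ΣW sinα = 60.6 kN/m
Resisting = 113.3 + 137.0·tan22.5° = 113.3 + 56.7 = 170.1 kN/m
FS = 170.1 / 60.6 = 2.807

FS = 2.81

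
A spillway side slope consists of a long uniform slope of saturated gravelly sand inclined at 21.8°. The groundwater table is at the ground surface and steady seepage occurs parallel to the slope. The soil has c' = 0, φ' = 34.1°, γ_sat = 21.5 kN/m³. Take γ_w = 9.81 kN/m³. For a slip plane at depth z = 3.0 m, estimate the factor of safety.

FS = 0.92

With seepage parallel to the slope and the water table at the surface, the effective normal stress on the slip plane uses the buoyant unit weight γ' = γ_sat − γ_w while the driving shear stress uses γ_sat:
FS = [c' + γ' z cos²β tanφ'] / [γ_sat z sinβ cosβ]
(For c' = 0 this reduces to FS = (γ'/γ_sat)·tanφ'/tanβ.)
γ' = 21.5 − 9.81 = 11.69 kN/m³
Numerator = 0.0 + 11.69·3.0·cos²21.8°·tan34.1° = 0.0 + 11.69·3.0·0.8621·0.6771 = 20.470 kPa
Denominator = 21.5·3.0·sin21.8°·cos21.8° = 21.5·3.0·0.3714·0.9285 = 22.240 kPa
FS = 20.470 / 22.240 = 0.920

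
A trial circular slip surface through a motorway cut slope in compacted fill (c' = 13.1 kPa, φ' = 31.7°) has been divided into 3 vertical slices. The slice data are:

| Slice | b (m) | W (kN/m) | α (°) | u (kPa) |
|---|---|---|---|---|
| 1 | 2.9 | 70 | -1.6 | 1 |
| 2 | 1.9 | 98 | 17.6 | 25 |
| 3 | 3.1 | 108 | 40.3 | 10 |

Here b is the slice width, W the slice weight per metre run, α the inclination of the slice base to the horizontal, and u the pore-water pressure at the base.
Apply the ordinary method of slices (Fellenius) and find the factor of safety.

Ordinary method of slices: FS = Σ[c'·Δl_i + (W_i cosα_i − u_i·Δl_i)·tanφ'] / Σ W_i sinα_i, with Δl_i = b_i / cosα_i.
Slice 1: Δl = 2.9/cos(-1.6°) = 2.901 m; N'_1 = 70·cos(-1.6°) − 1·2.901 = 67.1; c'Δl = 38.00; W sinα = -2.0
Slice 2: Δl = 1.9/cos17.6° = 1.993 m; N'_2 = 98·cos17.6° − 25·1.993 = 43.6; c'Δl = 26.11; W sinα = 29.6
Slice 3: Δl = 3.1/cos40.3° = 4.065 m; N'_3 = 108·cos40.3° − 10·4.065 = 41.7; c'Δl = 53.25; W sinα = 69.9
Σc'Δl = 117.4 kN/m; ΣN' = 152.4 kN/m; ΣW sinα = 97.5 kN/m
Resisting = 117.4 + 152.4·tan31.7° = 117.4 + 94.1 = 211.5 kN/m
FS = 211.5 / 97.5 = 2.168

FS = 2.17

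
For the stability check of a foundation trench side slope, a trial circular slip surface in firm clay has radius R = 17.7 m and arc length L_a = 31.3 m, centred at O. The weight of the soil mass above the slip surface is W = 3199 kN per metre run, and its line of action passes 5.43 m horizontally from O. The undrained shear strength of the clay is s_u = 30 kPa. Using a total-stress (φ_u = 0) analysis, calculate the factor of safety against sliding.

Taking moments about the centre O, the resisting moment is provided by the undrained shear strength acting along the arc:
M_R = s_u·L_a·R = 30·31.30·17.7 = 16620.3 kN·m/m
M_D = W·d = 3199·5.43 = 17370.6 kN·m/m
FS = M_R / M_D = 16620.3 / 17370.6 = 0.957

FS = 0.96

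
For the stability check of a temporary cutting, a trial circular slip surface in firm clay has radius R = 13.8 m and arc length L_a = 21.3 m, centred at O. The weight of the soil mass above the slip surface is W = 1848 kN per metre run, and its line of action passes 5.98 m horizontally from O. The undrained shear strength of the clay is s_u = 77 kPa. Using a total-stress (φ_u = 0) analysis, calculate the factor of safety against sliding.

FS = 2.05

Taking moments about the centre O, the resisting moment is provided by the undrained shear strength acting along the arc:
M_R = s_u·L_a·R = 77·21.30·13.8 = 22633.4 kN·m/m
M_D = W·d = 1848·5.98 = 11051.0 kN·m/m
FS = M_R / M_D = 22633.4 / 11051.0 = 2.048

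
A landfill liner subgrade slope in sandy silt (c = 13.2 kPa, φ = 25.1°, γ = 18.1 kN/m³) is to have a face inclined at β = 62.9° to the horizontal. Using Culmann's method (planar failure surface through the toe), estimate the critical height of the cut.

H_c = 11.21 m

Culmann's analysis gives the critical failure plane at α_cr = (β + φ)/2 = (62.9 + 25.1)/2 = 44.0°, and the critical height
H_c = (4c/γ) · sinβ cosφ / [1 − cos(β − φ)]
    = (4·13.2/18.1) · sin62.9°·cos25.1° / [1 − cos(37.8°)]
    = 2.917 · 0.8902·0.9056 / [1 − 0.7902]
    = 2.917 · 0.8061 / 0.2098
    = 11.21 m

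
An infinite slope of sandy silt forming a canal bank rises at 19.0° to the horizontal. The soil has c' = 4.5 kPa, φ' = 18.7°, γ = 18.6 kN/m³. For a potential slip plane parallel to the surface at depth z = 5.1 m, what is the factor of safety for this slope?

For an infinite slope with a slip plane parallel to the surface (no pore pressure): FS = [c' + γz cos²β tanφ'] / [γz sinβ cosβ].
γz = 18.6·5.1 = 94.86 kN/m²
Numerator = 4.5 + 94.86·cos²19.0°·tan18.7° = 4.5 + 94.86·0.8940·0.3385 = 33.205 kPa
Denominator = 94.86·sin19.0°·cos19.0° = 94.86·0.3256·0.9455 = 29.201 kPa
FS = 33.205 / 29.201 = 1.137

FS = 1.14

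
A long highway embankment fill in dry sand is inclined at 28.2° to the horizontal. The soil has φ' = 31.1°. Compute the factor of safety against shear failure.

For a dry cohesionless infinite slope the factor of safety is FS = tanφ' / tanβ.
FS = tan31.1° / tan28.2° = 0.6032 / 0.5362 = 1.125

FS = 1.13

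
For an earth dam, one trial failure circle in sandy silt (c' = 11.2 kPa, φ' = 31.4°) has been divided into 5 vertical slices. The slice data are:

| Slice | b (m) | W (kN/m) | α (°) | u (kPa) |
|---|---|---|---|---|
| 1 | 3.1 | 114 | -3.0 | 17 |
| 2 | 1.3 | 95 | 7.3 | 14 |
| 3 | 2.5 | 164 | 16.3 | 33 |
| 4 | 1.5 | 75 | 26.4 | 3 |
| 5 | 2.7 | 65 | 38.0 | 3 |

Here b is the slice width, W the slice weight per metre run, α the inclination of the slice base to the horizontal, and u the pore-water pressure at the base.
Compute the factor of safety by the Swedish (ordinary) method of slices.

FS = 2.60

Ordinary method of slices: FS = Σ[c'·Δl_i + (W_i cosα_i − u_i·Δl_i)·tanφ'] / Σ W_i sinα_i, with Δl_i = b_i / cosα_i.
Slice 1: Δl = 3.1/cos(-3.0°) = 3.104 m; N'_1 = 114·cos(-3.0°) − 17·3.104 = 61.1; c'Δl = 34.77; W sinα = -6.0
Slice 2: Δl = 1.3/cos7.3° = 1.311 m; N'_2 = 95·cos7.3° − 14·1.311 = 75.9; c'Δl = 14.68; W sinα = 12.1
Slice 3: Δl = 2.5/cos16.3° = 2.605 m; N'_3 = 164·cos16.3° − 33·2.605 = 71.5; c'Δl = 29.17; W sinα = 46.0
Slice 4: Δl = 1.5/cos26.4° = 1.675 m; N'_4 = 75·cos26.4° − 3·1.675 = 62.2; c'Δl = 18.76; W sinα = 33.3
Slice 5: Δl = 2.7/cos38.0° = 3.426 m; N'_5 = 65·cos38.0° − 3·3.426 = 40.9; c'Δl = 38.38; W sinα = 40.0
Σc'Δl = 135.8 kN/m; ΣN' = 311.5 kN/m; ΣW sinα = 125.5 kN/m
Resisting = 135.8 + 311.5·tan31.4° = 135.8 + 190.1 = 325.9 kN/m
FS = 325.9 / 125.5 = 2.597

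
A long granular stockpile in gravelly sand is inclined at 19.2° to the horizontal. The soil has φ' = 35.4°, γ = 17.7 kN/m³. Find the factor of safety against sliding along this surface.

For a dry cohesionless infinite slope the factor of safety is FS = tanφ' / tanβ.
FS = tan35.4° / tan19.2° = 0.7107 / 0.3482 = 2.041

FS = 2.04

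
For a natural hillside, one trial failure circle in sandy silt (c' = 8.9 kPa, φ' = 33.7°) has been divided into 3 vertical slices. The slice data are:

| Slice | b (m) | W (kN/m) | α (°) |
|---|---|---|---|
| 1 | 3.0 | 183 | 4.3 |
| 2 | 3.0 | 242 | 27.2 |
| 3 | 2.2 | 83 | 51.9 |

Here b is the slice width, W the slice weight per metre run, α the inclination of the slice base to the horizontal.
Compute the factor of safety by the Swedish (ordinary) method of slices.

FS = 2.05

Ordinary method of slices: FS = Σ[c'·Δl_i + (W_i cosα_i)·tanφ'] / Σ W_i sinα_i, with Δl_i = b_i / cosα_i.
Slice 1: Δl = 3.0/cos4.3° = 3.008 m; N'_1 = 183·cos4.3° = 182.5; c'Δl = 26.78; W sinα = 13.7
Slice 2: Δl = 3.0/cos27.2° = 3.373 m; N'_2 = 242·cos27.2° = 215.2; c'Δl = 30.02; W sinα = 110.6
Slice 3: Δl = 2.2/cos51.9° = 3.565 m; N'_3 = 83·cos51.9° = 51.2; c'Δl = 31.73; W sinα = 65.3
Σc'Δl = 88.5 kN/m; ΣN' = 448.9 kN/m; ΣW sinα = 189.7 kN/m
Resisting = 88.5 + 448.9·tan33.7° = 88.5 + 299.4 = 387.9 kN/m
FS = 387.9 / 189.7 = 2.045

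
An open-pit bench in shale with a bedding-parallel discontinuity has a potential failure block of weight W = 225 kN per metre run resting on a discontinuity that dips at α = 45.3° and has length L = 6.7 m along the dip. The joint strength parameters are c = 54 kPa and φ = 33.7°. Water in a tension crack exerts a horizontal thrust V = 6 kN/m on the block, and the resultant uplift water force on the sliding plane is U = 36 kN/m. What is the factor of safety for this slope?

FS = 2.68

Resolving the block weight along and normal to the plane and applying the Mohr–Coulomb strength on the joint:
N' = W cosα − U − V sinα = 225·cos45.3° − 36 − 6·sin45.3° = 118.0 kN/m
Driving force T = W sinα + V cosα = 225·sin45.3° + 6·cos45.3° = 164.2 kN/m
Resisting force R = c·L + N'·tanφ = 54·6.7 + 118.0·tan33.7° = 361.8 + 78.7 = 440.5 kN/m
FS = R / T = 440.5 / 164.2 = 2.683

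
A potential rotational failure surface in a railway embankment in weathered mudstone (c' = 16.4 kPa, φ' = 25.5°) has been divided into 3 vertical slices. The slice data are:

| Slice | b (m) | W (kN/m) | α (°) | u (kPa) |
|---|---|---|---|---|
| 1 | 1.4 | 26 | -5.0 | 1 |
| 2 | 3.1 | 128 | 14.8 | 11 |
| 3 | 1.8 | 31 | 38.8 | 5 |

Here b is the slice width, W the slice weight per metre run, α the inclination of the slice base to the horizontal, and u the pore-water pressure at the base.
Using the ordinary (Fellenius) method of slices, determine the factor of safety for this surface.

Ordinary method of slices: FS = Σ[c'·Δl_i + (W_i cosα_i − u_i·Δl_i)·tanφ'] / Σ W_i sinα_i, with Δl_i = b_i / cosα_i.
Slice 1: Δl = 1.4/cos(-5.0°) = 1.405 m; N'_1 = 26·cos(-5.0°) − 1·1.405 = 24.5; c'Δl = 23.05; W sinα = -2.3
Slice 2: Δl = 3.1/cos14.8° = 3.206 m; N'_2 = 128·cos14.8° − 11·3.206 = 88.5; c'Δl = 52.58; W sinα = 32.7
Slice 3: Δl = 1.8/cos38.8° = 2.310 m; N'_3 = 31·cos38.8° − 5·2.310 = 12.6; c'Δl = 37.88; W sinα = 19.4
Σc'Δl = 113.5 kN/m; ΣN' = 125.6 kN/m; ΣW sinα = 49.9 kN/m
Resisting = 113.5 + 125.6·tan25.5° = 113.5 + 59.9 = 173.4 kN/m
FS = 173.4 / 49.9 = 3.478

FS = 3.48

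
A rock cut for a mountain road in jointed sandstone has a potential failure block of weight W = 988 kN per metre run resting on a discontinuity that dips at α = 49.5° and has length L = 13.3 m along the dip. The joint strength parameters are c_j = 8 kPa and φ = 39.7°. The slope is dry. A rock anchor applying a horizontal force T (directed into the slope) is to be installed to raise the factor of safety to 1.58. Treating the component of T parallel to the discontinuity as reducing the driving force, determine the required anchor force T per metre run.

Resolving forces along and normal to the sliding plane, with the horizontal anchor force T adding T·sinα to the effective normal force and T·cosα acting up the plane against the driving force:
FS = [c_jL + (W cosα + T sinα) tanφ] / [W sinα − T cosα]
Without the anchor: N' = 641.7 kN/m, driving T_d = 751.3 kN/m, resisting R = 8·13.3 + 641.7·tan39.7° = 639.1 kN/m, FS = 0.85.
Setting FS = 1.58 and solving for T:
1.58·(751.3 − T cos49.5°) = 639.1 + T sin49.5°·tan39.7°
T·(sin49.5°·tan39.7° + 1.58·cos49.5°) = 1.58·751.3 − 639.1
T·(0.7604·0.8302 + 1.58·0.6494) = 1187.0 − 639.1 = 547.9
T·1.6574 = 547.9
T = 330.6 kN/m

T = 331 kN/m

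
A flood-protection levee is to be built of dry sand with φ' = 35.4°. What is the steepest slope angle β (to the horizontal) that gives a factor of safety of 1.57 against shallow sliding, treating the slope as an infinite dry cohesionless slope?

β = 24.4°

For an infinite dry cohesionless slope FS = tanφ'/tanβ, so tanβ = tanφ' / FS.
tanβ = tan35.4° / 1.57 = 0.7107 / 1.57 = 0.4527
β = arctan(0.4527) = 24.35°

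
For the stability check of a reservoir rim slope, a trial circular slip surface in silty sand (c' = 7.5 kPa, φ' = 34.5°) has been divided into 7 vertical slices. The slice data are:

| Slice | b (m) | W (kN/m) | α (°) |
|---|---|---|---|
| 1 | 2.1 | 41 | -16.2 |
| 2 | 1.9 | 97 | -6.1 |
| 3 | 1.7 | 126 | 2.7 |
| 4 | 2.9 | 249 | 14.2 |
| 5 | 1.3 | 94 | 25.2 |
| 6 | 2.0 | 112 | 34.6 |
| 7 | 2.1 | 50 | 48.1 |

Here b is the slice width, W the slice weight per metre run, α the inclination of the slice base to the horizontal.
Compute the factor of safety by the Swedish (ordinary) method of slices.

FS = 3.27

Ordinary method of slices: FS = Σ[c'·Δl_i + (W_i cosα_i)·tanφ'] / Σ W_i sinα_i, with Δl_i = b_i / cosα_i.
Slice 1: Δl = 2.1/cos(-16.2°) = 2.187 m; N'_1 = 41·cos(-16.2°) = 39.4; c'Δl = 16.40; W sinα = -11.4
Slice 2: Δl = 1.9/cos(-6.1°) = 1.911 m; N'_2 = 97·cos(-6.1°) = 96.5; c'Δl = 14.33; W sinα = -10.3
Slice 3: Δl = 1.7/cos2.7° = 1.702 m; N'_3 = 126·cos2.7° = 125.9; c'Δl = 12.76; W sinα = 5.9
Slice 4: Δl = 2.9/cos14.2° = 2.991 m; N'_4 = 249·cos14.2° = 241.4; c'Δl = 22.44; W sinα = 61.1
Slice 5: Δl = 1.3/cos25.2° = 1.437 m; N'_5 = 94·cos25.2° = 85.1; c'Δl = 10.78; W sinα = 40.0
Slice 6: Δl = 2.0/cos34.6° = 2.430 m; N'_6 = 112·cos34.6° = 92.2; c'Δl = 18.22; W sinα = 63.6
Slice 7: Δl = 2.1/cos48.1° = 3.145 m; N'_7 = 50·cos48.1° = 33.4; c'Δl = 23.58; W sinα = 37.2
Σc'Δl = 118.5 kN/m; ΣN' = 713.7 kN/m; ΣW sinα = 186.1 kN/m
Resisting = 118.5 + 713.7·tan34.5° = 118.5 + 490.5 = 609.0 kN/m
FS = 609.0 / 186.1 = 3.272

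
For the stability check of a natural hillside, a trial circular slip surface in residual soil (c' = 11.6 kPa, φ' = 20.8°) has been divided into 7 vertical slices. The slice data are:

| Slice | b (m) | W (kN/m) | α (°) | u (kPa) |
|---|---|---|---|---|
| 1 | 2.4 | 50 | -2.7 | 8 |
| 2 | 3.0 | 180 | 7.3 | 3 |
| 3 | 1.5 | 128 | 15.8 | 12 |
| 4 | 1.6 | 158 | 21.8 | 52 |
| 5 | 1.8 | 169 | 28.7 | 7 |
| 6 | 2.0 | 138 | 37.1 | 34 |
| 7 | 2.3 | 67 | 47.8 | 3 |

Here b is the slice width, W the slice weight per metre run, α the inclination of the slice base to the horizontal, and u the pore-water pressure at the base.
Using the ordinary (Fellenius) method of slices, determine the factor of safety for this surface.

Ordinary method of slices: FS = Σ[c'·Δl_i + (W_i cosα_i − u_i·Δl_i)·tanφ'] / Σ W_i sinα_i, with Δl_i = b_i / cosα_i.
Slice 1: Δl = 2.4/cos(-2.7°) = 2.403 m; N'_1 = 50·cos(-2.7°) − 8·2.403 = 30.7; c'Δl = 27.87; W sinα = -2.4
Slice 2: Δl = 3.0/cos7.3° = 3.025 m; N'_2 = 180·cos7.3° − 3·3.025 = 169.5; c'Δl = 35.08; W sinα = 22.9
Slice 3: Δl = 1.5/cos15.8° = 1.559 m; N'_3 = 128·cos15.8° − 12·1.559 = 104.5; c'Δl = 18.08; W sinα = 34.9
Slice 4: Δl = 1.6/cos21.8° = 1.723 m; N'_4 = 158·cos21.8° − 52·1.723 = 57.1; c'Δl = 19.99; W sinα = 58.7
Slice 5: Δl = 1.8/cos28.7° = 2.052 m; N'_5 = 169·cos28.7° − 7·2.052 = 133.9; c'Δl = 23.80; W sinα = 81.2
Slice 6: Δl = 2.0/cos37.1° = 2.508 m; N'_6 = 138·cos37.1° − 34·2.508 = 24.8; c'Δl = 29.09; W sinα = 83.2
Slice 7: Δl = 2.3/cos47.8° = 3.424 m; N'_7 = 67·cos47.8° − 3·3.424 = 34.7; c'Δl = 39.72; W sinα = 49.6
Σc'Δl = 193.6 kN/m; ΣN' = 555.2 kN/m; ΣW sinα = 328.1 kN/m
Resisting = 193.6 + 555.2·tan20.8° = 193.6 + 210.9 = 404.5 kN/m
FS = 404.5 / 328.1 = 1.233

FS = 1.23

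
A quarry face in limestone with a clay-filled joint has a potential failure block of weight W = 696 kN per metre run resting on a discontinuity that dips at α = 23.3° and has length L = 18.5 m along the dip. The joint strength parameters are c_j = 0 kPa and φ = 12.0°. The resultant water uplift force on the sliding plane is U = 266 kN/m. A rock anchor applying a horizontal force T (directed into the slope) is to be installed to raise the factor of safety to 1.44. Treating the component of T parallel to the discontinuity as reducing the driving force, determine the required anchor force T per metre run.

Resolving forces along and normal to the sliding plane, with the horizontal anchor force T adding T·sinα to the effective normal force and T·cosα acting up the plane against the driving force:
FS = [c_jL + (W cosα − U + T sinα) tanφ] / [W sinα − T cosα]
Without the anchor: N' = 373.2 kN/m, driving T_d = 275.3 kN/m, resisting R = 0·18.5 + 373.2·tan12.0° = 79.3 kN/m, FS = 0.29.
Setting FS = 1.44 and solving for T:
1.44·(275.3 − T cos23.3°) = 79.3 + T sin23.3°·tan12.0°
T·(sin23.3°·tan12.0° + 1.44·cos23.3°) = 1.44·275.3 − 79.3
T·(0.3955·0.2126 + 1.44·0.9184) = 396.4 − 79.3 = 317.1
T·1.4066 = 317.1
T = 225.4 kN/m

T = 225 kN/m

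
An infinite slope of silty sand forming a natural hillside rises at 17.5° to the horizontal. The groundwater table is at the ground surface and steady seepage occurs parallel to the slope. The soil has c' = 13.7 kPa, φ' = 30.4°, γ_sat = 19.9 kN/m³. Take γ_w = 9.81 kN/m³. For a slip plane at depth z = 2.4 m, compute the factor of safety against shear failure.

With seepage parallel to the slope and the water table at the surface, the effective normal stress on the slip plane uses the buoyant unit weight γ' = γ_sat − γ_w while the driving shear stress uses γ_sat:
FS = [c' + γ' z cos²β tanφ'] / [γ_sat z sinβ cosβ]
γ' = 19.9 − 9.81 = 10.09 kN/m³
Numerator = 13.7 + 10.09·2.4·cos²17.5°·tan30.4° = 13.7 + 10.09·2.4·0.9096·0.5867 = 26.623 kPa
Denominator = 19.9·2.4·sin17.5°·cos17.5° = 19.9·2.4·0.3007·0.9537 = 13.697 kPa
FS = 26.623 / 13.697 = 1.944

FS = 1.94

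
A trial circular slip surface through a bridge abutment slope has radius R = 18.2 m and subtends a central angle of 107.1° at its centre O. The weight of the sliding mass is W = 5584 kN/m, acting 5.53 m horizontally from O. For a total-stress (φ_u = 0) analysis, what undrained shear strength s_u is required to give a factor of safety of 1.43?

FS = s_u·L_a·R / (W·d), so s_u = FS·W·d / (L_a·R).
Arc length L_a = R·θ = 18.2·(107.1°·π/180) = 18.2·1.8692 = 34.02 m
s_u = 1.43·5584·5.53 / (34.02·18.2) = 44157.7 / 619.17 = 71.32 kPa

s_u = 71.3 kPa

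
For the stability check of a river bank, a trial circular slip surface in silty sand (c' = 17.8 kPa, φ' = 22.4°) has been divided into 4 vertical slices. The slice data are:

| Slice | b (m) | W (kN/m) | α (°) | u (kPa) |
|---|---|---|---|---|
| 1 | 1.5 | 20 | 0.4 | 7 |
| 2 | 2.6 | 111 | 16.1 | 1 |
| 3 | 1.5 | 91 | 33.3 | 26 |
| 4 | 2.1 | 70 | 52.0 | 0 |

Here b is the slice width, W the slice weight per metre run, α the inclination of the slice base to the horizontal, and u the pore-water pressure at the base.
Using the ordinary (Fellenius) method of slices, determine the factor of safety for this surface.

Ordinary method of slices: FS = Σ[c'·Δl_i + (W_i cosα_i − u_i·Δl_i)·tanφ'] / Σ W_i sinα_i, with Δl_i = b_i / cosα_i.
Slice 1: Δl = 1.5/cos0.4° = 1.500 m; N'_1 = 20·cos0.4° − 7·1.500 = 9.5; c'Δl = 26.70; W sinα = 0.1
Slice 2: Δl = 2.6/cos16.1° = 2.706 m; N'_2 = 111·cos16.1° − 1·2.706 = 103.9; c'Δl = 48.17; W sinα = 30.8
Slice 3: Δl = 1.5/cos33.3° = 1.795 m; N'_3 = 91·cos33.3° − 26·1.795 = 29.4; c'Δl = 31.95; W sinα = 50.0
Slice 4: Δl = 2.1/cos52.0° = 3.411 m; N'_4 = 70·cos52.0° − 0·3.411 = 43.1; c'Δl = 60.72; W sinα = 55.2
Σc'Δl = 167.5 kN/m; ΣN' = 185.9 kN/m; ΣW sinα = 136.0 kN/m
Resisting = 167.5 + 185.9·tan22.4° = 167.5 + 76.6 = 244.2 kN/m
FS = 244.2 / 136.0 = 1.795

FS = 1.79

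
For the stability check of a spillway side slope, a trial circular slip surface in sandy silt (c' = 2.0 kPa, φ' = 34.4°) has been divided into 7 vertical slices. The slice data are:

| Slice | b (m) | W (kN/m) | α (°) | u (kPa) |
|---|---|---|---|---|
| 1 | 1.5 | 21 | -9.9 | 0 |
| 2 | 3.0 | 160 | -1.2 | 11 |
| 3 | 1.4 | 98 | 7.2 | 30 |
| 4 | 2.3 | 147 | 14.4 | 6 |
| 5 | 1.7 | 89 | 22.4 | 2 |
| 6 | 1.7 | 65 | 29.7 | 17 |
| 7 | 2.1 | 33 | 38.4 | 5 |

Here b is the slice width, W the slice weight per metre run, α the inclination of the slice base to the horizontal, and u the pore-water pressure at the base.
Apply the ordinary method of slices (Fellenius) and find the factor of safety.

FS = 2.60

Ordinary method of slices: FS = Σ[c'·Δl_i + (W_i cosα_i − u_i·Δl_i)·tanφ'] / Σ W_i sinα_i, with Δl_i = b_i / cosα_i.
Slice 1: Δl = 1.5/cos(-9.9°) = 1.523 m; N'_1 = 21·cos(-9.9°) − 0·1.523 = 20.7; c'Δl = 3.05; W sinα = -3.6
Slice 2: Δl = 3.0/cos(-1.2°) = 3.001 m; N'_2 = 160·cos(-1.2°) − 11·3.001 = 127.0; c'Δl = 6.00; W sinα = -3.4
Slice 3: Δl = 1.4/cos7.2° = 1.411 m; N'_3 = 98·cos7.2° − 30·1.411 = 54.9; c'Δl = 2.82; W sinα = 12.3
Slice 4: Δl = 2.3/cos14.4° = 2.375 m; N'_4 = 147·cos14.4° − 6·2.375 = 128.1; c'Δl = 4.75; W sinα = 36.6
Slice 5: Δl = 1.7/cos22.4° = 1.839 m; N'_5 = 89·cos22.4° − 2·1.839 = 78.6; c'Δl = 3.68; W sinα = 33.9
Slice 6: Δl = 1.7/cos29.7° = 1.957 m; N'_6 = 65·cos29.7° − 17·1.957 = 23.2; c'Δl = 3.91; W sinα = 32.2
Slice 7: Δl = 2.1/cos38.4° = 2.680 m; N'_7 = 33·cos38.4° − 5·2.680 = 12.5; c'Δl = 5.36; W sinα = 20.5
Σc'Δl = 29.6 kN/m; ΣN' = 444.9 kN/m; ΣW sinα = 128.5 kN/m
Resisting = 29.6 + 444.9·tan34.4° = 29.6 + 304.7 = 334.2 kN/m
FS = 334.2 / 128.5 = 2.601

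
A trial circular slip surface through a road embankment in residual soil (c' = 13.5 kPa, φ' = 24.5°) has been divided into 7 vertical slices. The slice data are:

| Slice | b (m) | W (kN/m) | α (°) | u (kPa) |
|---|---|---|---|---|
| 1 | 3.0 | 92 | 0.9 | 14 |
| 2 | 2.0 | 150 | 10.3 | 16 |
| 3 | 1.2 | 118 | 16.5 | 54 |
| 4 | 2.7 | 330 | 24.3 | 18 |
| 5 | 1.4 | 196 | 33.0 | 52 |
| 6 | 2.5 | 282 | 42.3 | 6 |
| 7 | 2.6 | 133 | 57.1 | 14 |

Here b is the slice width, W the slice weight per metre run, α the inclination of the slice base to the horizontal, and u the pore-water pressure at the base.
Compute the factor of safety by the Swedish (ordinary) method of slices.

FS = 0.97

Ordinary method of slices: FS = Σ[c'·Δl_i + (W_i cosα_i − u_i·Δl_i)·tanφ'] / Σ W_i sinα_i, with Δl_i = b_i / cosα_i.
Slice 1: Δl = 3.0/cos0.9° = 3.000 m; N'_1 = 92·cos0.9° − 14·3.000 = 50.0; c'Δl = 40.50; W sinα = 1.4
Slice 2: Δl = 2.0/cos10.3° = 2.033 m; N'_2 = 150·cos10.3° − 16·2.033 = 115.1; c'Δl = 27.44; W sinα = 26.8
Slice 3: Δl = 1.2/cos16.5° = 1.252 m; N'_3 = 118·cos16.5° − 54·1.252 = 45.6; c'Δl = 16.90; W sinα = 33.5
Slice 4: Δl = 2.7/cos24.3° = 2.962 m; N'_4 = 330·cos24.3° − 18·2.962 = 247.4; c'Δl = 39.99; W sinα = 135.8
Slice 5: Δl = 1.4/cos33.0° = 1.669 m; N'_5 = 196·cos33.0° − 52·1.669 = 77.6; c'Δl = 22.54; W sinα = 106.7
Slice 6: Δl = 2.5/cos42.3° = 3.380 m; N'_6 = 282·cos42.3° − 6·3.380 = 188.3; c'Δl = 45.63; W sinα = 189.8
Slice 7: Δl = 2.6/cos57.1° = 4.787 m; N'_7 = 133·cos57.1° − 14·4.787 = 5.2; c'Δl = 64.62; W sinα = 111.7
Σc'Δl = 257.6 kN/m; ΣN' = 729.1 kN/m; ΣW sinα = 605.8 kN/m
Resisting = 257.6 + 729.1·tan24.5° = 257.6 + 332.3 = 589.9 kN/m
FS = 589.9 / 605.8 = 0.974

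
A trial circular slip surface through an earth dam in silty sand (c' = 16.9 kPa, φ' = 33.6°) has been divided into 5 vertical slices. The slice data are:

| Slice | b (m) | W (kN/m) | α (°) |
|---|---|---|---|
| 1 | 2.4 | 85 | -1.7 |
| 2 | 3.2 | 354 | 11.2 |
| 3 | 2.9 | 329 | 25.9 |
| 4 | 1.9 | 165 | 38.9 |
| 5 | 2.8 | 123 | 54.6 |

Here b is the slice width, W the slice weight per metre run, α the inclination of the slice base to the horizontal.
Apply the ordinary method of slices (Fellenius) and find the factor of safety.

Ordinary method of slices: FS = Σ[c'·Δl_i + (W_i cosα_i)·tanφ'] / Σ W_i sinα_i, with Δl_i = b_i / cosα_i.
Slice 1: Δl = 2.4/cos(-1.7°) = 2.401 m; N'_1 = 85·cos(-1.7°) = 85.0; c'Δl = 40.58; W sinα = -2.5
Slice 2: Δl = 3.2/cos11.2° = 3.262 m; N'_2 = 354·cos11.2° = 347.3; c'Δl = 55.13; W sinα = 68.8
Slice 3: Δl = 2.9/cos25.9° = 3.224 m; N'_3 = 329·cos25.9° = 296.0; c'Δl = 54.48; W sinα = 143.7
Slice 4: Δl = 1.9/cos38.9° = 2.441 m; N'_4 = 165·cos38.9° = 128.4; c'Δl = 41.26; W sinα = 103.6
Slice 5: Δl = 2.8/cos54.6° = 4.834 m; N'_5 = 123·cos54.6° = 71.3; c'Δl = 81.69; W sinα = 100.3
Σc'Δl = 273.1 kN/m; ΣN' = 927.8 kN/m; ΣW sinα = 413.8 kN/m
Resisting = 273.1 + 927.8·tan33.6° = 273.1 + 616.5 = 889.6 kN/m
FS = 889.6 / 413.8 = 2.150

FS = 2.15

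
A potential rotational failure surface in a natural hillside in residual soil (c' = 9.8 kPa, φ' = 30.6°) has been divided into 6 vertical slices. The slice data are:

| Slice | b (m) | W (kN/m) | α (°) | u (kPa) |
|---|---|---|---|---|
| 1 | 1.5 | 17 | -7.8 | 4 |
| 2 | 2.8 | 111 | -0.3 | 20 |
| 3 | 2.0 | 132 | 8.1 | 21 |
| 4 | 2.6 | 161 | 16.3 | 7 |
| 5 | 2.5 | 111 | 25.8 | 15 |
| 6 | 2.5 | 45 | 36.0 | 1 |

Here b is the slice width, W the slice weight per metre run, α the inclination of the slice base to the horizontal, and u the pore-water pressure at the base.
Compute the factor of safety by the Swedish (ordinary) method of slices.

FS = 2.74

Ordinary method of slices: FS = Σ[c'·Δl_i + (W_i cosα_i − u_i·Δl_i)·tanφ'] / Σ W_i sinα_i, with Δl_i = b_i / cosα_i.
Slice 1: Δl = 1.5/cos(-7.8°) = 1.514 m; N'_1 = 17·cos(-7.8°) − 4·1.514 = 10.8; c'Δl = 14.84; W sinα = -2.3
Slice 2: Δl = 2.8/cos(-0.3°) = 2.800 m; N'_2 = 111·cos(-0.3°) − 20·2.800 = 55.0; c'Δl = 27.44; W sinα = -0.6
Slice 3: Δl = 2.0/cos8.1° = 2.020 m; N'_3 = 132·cos8.1° − 21·2.020 = 88.3; c'Δl = 19.80; W sinα = 18.6
Slice 4: Δl = 2.6/cos16.3° = 2.709 m; N'_4 = 161·cos16.3° − 7·2.709 = 135.6; c'Δl = 26.55; W sinα = 45.2
Slice 5: Δl = 2.5/cos25.8° = 2.777 m; N'_5 = 111·cos25.8° − 15·2.777 = 58.3; c'Δl = 27.21; W sinα = 48.3
Slice 6: Δl = 2.5/cos36.0° = 3.090 m; N'_6 = 45·cos36.0° − 1·3.090 = 33.3; c'Δl = 30.28; W sinα = 26.5
Σc'Δl = 146.1 kN/m; ΣN' = 381.2 kN/m; ΣW sinα = 135.7 kN/m
Resisting = 146.1 + 381.2·tan30.6° = 146.1 + 225.4 = 371.6 kN/m
FS = 371.6 / 135.7 = 2.739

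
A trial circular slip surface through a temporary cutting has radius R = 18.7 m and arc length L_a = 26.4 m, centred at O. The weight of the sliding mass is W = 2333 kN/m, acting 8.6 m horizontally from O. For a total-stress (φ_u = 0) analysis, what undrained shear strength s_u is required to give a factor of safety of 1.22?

FS = s_u·L_a·R / (W·d), so s_u = FS·W·d / (L_a·R).
s_u = 1.22·2333·8.6 / (26.40·18.7) = 24477.8 / 493.68 = 49.58 kPa

s_u = 49.6 kPa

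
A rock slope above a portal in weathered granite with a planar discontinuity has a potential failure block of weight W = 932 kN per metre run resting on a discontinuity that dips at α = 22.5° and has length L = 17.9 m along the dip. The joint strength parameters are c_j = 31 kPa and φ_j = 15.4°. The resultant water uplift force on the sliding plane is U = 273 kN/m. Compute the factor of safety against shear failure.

Resolving the block weight along and normal to the plane and applying the Mohr–Coulomb strength on the joint:
N' = W cosα − U = 932·cos22.5° − 273 = 588.1 kN/m
Driving force T = W sinα = 932·sin22.5° = 356.7 kN/m
Resisting force R = c_j·L + N'·tanφ_j = 31·17.9 + 588.1·tan15.4° = 554.9 + 162.0 = 716.9 kN/m
FS = R / T = 716.9 / 356.7 = 2.010

FS = 2.01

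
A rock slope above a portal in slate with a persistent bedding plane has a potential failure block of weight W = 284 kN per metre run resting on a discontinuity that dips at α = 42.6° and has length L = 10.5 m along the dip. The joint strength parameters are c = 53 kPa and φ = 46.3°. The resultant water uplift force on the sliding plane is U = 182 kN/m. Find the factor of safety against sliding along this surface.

Resolving the block weight along and normal to the plane and applying the Mohr–Coulomb strength on the joint:
N' = W cosα − U = 284·cos42.6° − 182 = 27.1 kN/m
Driving force T = W sinα = 284·sin42.6° = 192.2 kN/m
Resisting force R = c·L + N'·tanφ = 53·10.5 + 27.1·tan46.3° = 556.5 + 28.3 = 584.8 kN/m
FS = R / T = 584.8 / 192.2 = 3.042

FS = 3.04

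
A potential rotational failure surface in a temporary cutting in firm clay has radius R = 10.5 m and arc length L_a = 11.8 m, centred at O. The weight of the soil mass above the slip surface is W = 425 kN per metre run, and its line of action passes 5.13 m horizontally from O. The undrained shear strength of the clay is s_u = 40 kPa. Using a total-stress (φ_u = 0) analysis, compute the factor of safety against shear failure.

Taking moments about the centre O, the resisting moment is provided by the undrained shear strength acting along the arc:
M_R = s_u·L_a·R = 40·11.80·10.5 = 4956.0 kN·m/m
M_D = W·d = 425·5.13 = 2180.2 kN·m/m
FS = M_R / M_D = 4956.0 / 2180.2 = 2.273

FS = 2.27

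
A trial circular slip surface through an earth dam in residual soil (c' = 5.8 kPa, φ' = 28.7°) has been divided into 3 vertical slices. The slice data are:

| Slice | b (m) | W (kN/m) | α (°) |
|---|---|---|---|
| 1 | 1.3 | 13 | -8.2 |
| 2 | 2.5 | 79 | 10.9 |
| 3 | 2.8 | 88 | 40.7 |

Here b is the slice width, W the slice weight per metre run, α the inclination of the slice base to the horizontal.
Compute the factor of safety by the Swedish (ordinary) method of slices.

Ordinary method of slices: FS = Σ[c'·Δl_i + (W_i cosα_i)·tanφ'] / Σ W_i sinα_i, with Δl_i = b_i / cosα_i.
Slice 1: Δl = 1.3/cos(-8.2°) = 1.313 m; N'_1 = 13·cos(-8.2°) = 12.9; c'Δl = 7.62; W sinα = -1.9
Slice 2: Δl = 2.5/cos10.9° = 2.546 m; N'_2 = 79·cos10.9° = 77.6; c'Δl = 14.77; W sinα = 14.9
Slice 3: Δl = 2.8/cos40.7° = 3.693 m; N'_3 = 88·cos40.7° = 66.7; c'Δl = 21.42; W sinα = 57.4
Σc'Δl = 43.8 kN/m; ΣN' = 157.2 kN/m; ΣW sinα = 70.5 kN/m
Resisting = 43.8 + 157.2·tan28.7° = 43.8 + 86.0 = 129.8 kN/m
FS = 129.8 / 70.5 = 1.843

FS = 1.84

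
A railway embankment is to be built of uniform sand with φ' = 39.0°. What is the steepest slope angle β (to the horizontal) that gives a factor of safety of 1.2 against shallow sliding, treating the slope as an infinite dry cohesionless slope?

β = 34.0°

For an infinite dry cohesionless slope FS = tanφ'/tanβ, so tanβ = tanφ' / FS.
tanβ = tan39.0° / 1.2 = 0.8098 / 1.2 = 0.6748
β = arctan(0.6748) = 34.01°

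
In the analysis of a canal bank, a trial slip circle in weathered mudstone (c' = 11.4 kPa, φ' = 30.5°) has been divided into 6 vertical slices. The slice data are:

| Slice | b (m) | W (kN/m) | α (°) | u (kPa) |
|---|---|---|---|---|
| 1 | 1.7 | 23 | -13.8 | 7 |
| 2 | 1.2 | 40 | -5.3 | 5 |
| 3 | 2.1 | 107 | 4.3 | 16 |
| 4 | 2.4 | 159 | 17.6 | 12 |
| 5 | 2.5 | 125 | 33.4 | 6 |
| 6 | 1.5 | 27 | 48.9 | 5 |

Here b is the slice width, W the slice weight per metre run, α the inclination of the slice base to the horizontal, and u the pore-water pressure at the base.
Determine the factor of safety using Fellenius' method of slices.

Ordinary method of slices: FS = Σ[c'·Δl_i + (W_i cosα_i − u_i·Δl_i)·tanφ'] / Σ W_i sinα_i, with Δl_i = b_i / cosα_i.
Slice 1: Δl = 1.7/cos(-13.8°) = 1.751 m; N'_1 = 23·cos(-13.8°) − 7·1.751 = 10.1; c'Δl = 19.96; W sinα = -5.5
Slice 2: Δl = 1.2/cos(-5.3°) = 1.205 m; N'_2 = 40·cos(-5.3°) − 5·1.205 = 33.8; c'Δl = 13.74; W sinα = -3.7
Slice 3: Δl = 2.1/cos4.3° = 2.106 m; N'_3 = 107·cos4.3° − 16·2.106 = 73.0; c'Δl = 24.01; W sinα = 8.0
Slice 4: Δl = 2.4/cos17.6° = 2.518 m; N'_4 = 159·cos17.6° − 12·2.518 = 121.3; c'Δl = 28.70; W sinα = 48.1
Slice 5: Δl = 2.5/cos33.4° = 2.995 m; N'_5 = 125·cos33.4° − 6·2.995 = 86.4; c'Δl = 34.14; W sinα = 68.8
Slice 6: Δl = 1.5/cos48.9° = 2.282 m; N'_6 = 27·cos48.9° − 5·2.282 = 6.3; c'Δl = 26.01; W sinα = 20.3
Σc'Δl = 146.6 kN/m; ΣN' = 331.0 kN/m; ΣW sinα = 136.1 kN/m
Resisting = 146.6 + 331.0·tan30.5° = 146.6 + 195.0 = 341.5 kN/m
FS = 341.5 / 136.1 = 2.510

FS = 2.51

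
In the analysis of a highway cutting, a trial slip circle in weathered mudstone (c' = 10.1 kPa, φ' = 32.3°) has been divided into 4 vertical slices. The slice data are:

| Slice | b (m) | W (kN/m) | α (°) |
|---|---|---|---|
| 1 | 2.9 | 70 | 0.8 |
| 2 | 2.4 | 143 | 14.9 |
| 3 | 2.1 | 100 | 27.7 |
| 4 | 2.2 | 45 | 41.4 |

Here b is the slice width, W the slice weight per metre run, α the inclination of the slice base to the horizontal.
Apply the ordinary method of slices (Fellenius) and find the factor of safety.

Ordinary method of slices: FS = Σ[c'·Δl_i + (W_i cosα_i)·tanφ'] / Σ W_i sinα_i, with Δl_i = b_i / cosα_i.
Slice 1: Δl = 2.9/cos0.8° = 2.900 m; N'_1 = 70·cos0.8° = 70.0; c'Δl = 29.29; W sinα = 1.0
Slice 2: Δl = 2.4/cos14.9° = 2.484 m; N'_2 = 143·cos14.9° = 138.2; c'Δl = 25.08; W sinα = 36.8
Slice 3: Δl = 2.1/cos27.7° = 2.372 m; N'_3 = 100·cos27.7° = 88.5; c'Δl = 23.96; W sinα = 46.5
Slice 4: Δl = 2.2/cos41.4° = 2.933 m; N'_4 = 45·cos41.4° = 33.8; c'Δl = 29.62; W sinα = 29.8
Σc'Δl = 108.0 kN/m; ΣN' = 330.5 kN/m; ΣW sinα = 114.0 kN/m
Resisting = 108.0 + 330.5·tan32.3° = 108.0 + 208.9 = 316.9 kN/m
FS = 316.9 / 114.0 = 2.780

FS = 2.78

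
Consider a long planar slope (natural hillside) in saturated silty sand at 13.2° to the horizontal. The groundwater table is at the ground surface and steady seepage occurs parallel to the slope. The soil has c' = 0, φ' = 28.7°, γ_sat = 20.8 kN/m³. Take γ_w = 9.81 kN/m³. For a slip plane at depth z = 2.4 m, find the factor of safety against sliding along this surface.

FS = 1.23

With seepage parallel to the slope and the water table at the surface, the effective normal stress on the slip plane uses the buoyant unit weight γ' = γ_sat − γ_w while the driving shear stress uses γ_sat:
FS = [c' + γ' z cos²β tanφ'] / [γ_sat z sinβ cosβ]
(For c' = 0 this reduces to FS = (γ'/γ_sat)·tanφ'/tanβ.)
γ' = 20.8 − 9.81 = 10.99 kN/m³
Numerator = 0.0 + 10.99·2.4·cos²13.2°·tan28.7° = 0.0 + 10.99·2.4·0.9479·0.5475 = 13.687 kPa
Denominator = 20.8·2.4·sin13.2°·cos13.2° = 20.8·2.4·0.2284·0.9736 = 11.098 kPa
FS = 13.687 / 11.098 = 1.233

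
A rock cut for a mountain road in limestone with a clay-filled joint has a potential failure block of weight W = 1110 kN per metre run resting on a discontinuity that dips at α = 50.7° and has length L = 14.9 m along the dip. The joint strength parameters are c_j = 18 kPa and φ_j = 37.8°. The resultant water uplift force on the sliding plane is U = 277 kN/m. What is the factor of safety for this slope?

FS = 0.70

Resolving the block weight along and normal to the plane and applying the Mohr–Coulomb strength on the joint:
N' = W cosα − U = 1110·cos50.7° − 277 = 426.1 kN/m
Driving force T = W sinα = 1110·sin50.7° = 859.0 kN/m
Resisting force R = c_j·L + N'·tanφ_j = 18·14.9 + 426.1·tan37.8° = 268.2 + 330.5 = 598.7 kN/m
FS = R / T = 598.7 / 859.0 = 0.697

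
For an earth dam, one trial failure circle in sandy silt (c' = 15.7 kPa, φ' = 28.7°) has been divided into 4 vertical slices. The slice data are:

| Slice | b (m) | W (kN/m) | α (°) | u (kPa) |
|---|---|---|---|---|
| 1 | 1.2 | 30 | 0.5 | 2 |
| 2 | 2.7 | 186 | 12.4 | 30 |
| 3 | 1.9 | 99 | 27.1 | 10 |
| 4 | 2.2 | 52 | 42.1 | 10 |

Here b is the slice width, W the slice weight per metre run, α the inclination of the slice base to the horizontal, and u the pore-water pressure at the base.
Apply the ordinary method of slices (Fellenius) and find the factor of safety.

Ordinary method of slices: FS = Σ[c'·Δl_i + (W_i cosα_i − u_i·Δl_i)·tanφ'] / Σ W_i sinα_i, with Δl_i = b_i / cosα_i.
Slice 1: Δl = 1.2/cos0.5° = 1.200 m; N'_1 = 30·cos0.5° − 2·1.200 = 27.6; c'Δl = 18.84; W sinα = 0.3
Slice 2: Δl = 2.7/cos12.4° = 2.764 m; N'_2 = 186·cos12.4° − 30·2.764 = 98.7; c'Δl = 43.40; W sinα = 39.9
Slice 3: Δl = 1.9/cos27.1° = 2.134 m; N'_3 = 99·cos27.1° − 10·2.134 = 66.8; c'Δl = 33.51; W sinα = 45.1
Slice 4: Δl = 2.2/cos42.1° = 2.965 m; N'_4 = 52·cos42.1° − 10·2.965 = 8.9; c'Δl = 46.55; W sinα = 34.9
Σc'Δl = 142.3 kN/m; ΣN' = 202.0 kN/m; ΣW sinα = 120.2 kN/m
Resisting = 142.3 + 202.0·tan28.7° = 142.3 + 110.6 = 252.9 kN/m
FS = 252.9 / 120.2 = 2.105

FS = 2.10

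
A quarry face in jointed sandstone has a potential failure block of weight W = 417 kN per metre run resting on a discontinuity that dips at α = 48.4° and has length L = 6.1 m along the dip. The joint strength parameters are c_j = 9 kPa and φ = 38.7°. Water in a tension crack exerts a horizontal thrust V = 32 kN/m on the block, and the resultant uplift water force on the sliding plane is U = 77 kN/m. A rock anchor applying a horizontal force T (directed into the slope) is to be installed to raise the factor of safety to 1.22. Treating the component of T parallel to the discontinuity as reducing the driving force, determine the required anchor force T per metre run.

Resolving forces along and normal to the sliding plane, with the horizontal anchor force T adding T·sinα to the effective normal force and T·cosα acting up the plane against the driving force:
FS = [c_jL + (W cosα − U − V sinα + T sinα) tanφ] / [W sinα + V cosα − T cosα]
Without the anchor: N' = 175.9 kN/m, driving T_d = 333.1 kN/m, resisting R = 9·6.1 + 175.9·tan38.7° = 195.8 kN/m, FS = 0.59.
Setting FS = 1.22 and solving for T:
1.22·(333.1 − T cos48.4°) = 195.8 + T sin48.4°·tan38.7°
T·(sin48.4°·tan38.7° + 1.22·cos48.4°) = 1.22·333.1 − 195.8
T·(0.7478·0.8012 + 1.22·0.6639) = 406.4 − 195.8 = 210.5
T·1.4091 = 210.5
T = 149.4 kN/m

T = 149 kN/m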